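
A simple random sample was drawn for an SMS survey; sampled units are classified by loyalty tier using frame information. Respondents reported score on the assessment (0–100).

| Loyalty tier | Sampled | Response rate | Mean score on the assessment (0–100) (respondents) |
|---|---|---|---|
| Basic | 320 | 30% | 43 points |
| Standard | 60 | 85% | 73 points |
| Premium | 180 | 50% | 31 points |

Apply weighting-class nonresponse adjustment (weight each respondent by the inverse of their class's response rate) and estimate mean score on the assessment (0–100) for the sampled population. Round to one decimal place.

42.4

Each respondent's weight = sampled/responded in their class; summing within a class gives n_sampled, so:
  Basic: 320 × 43 = 13,760
  Standard: 60 × 73 = 4380
  Premium: 180 × 31 = 5580
Adjusted estimate = 23,720 / 560 = 42.3571 → 42.4.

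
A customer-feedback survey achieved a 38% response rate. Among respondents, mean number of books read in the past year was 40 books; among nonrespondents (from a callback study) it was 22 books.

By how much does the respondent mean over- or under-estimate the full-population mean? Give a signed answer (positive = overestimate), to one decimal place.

+11.2

Nonresponse fraction = 1 − 0.38 = 0.62.
Bias = (nonresponse fraction) × (respondent mean − nonrespondent mean)
     = 0.62 × (40 − 22) = 0.62 × 18 = 11.16.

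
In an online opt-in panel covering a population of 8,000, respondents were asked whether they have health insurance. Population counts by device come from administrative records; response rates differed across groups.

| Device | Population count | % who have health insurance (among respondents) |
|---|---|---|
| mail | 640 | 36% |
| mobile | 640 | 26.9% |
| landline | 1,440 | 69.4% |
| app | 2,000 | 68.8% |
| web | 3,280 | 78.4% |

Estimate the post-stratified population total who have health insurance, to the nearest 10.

Apply each group's respondent rate to its population count:
  mail: 640 × 36% = 230.4
  mobile: 640 × 26.9% = 172.16
  landline: 1,440 × 69.4% = 999.36
  app: 2,000 × 68.8% = 1376
  web: 3,280 × 78.4% = 2571.52
Estimated total = 5349.44 → 5,350.

5,350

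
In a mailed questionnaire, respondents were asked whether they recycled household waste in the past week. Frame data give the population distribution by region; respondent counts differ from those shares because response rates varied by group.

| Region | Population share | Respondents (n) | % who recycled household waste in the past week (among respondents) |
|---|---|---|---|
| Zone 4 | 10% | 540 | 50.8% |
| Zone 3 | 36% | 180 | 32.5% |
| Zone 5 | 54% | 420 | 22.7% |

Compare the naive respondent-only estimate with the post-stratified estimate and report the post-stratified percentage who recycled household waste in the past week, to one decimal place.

29.0%

Without adjustment, the pooled respondent share is:
  (540/1140)×50.8 + (180/1140)×32.5 + (420/1140)×22.7 = 37.5579%
Post-stratified estimate weights by population shares:
  0.1×50.8 + 0.36×32.5 + 0.54×22.7 = 29.038%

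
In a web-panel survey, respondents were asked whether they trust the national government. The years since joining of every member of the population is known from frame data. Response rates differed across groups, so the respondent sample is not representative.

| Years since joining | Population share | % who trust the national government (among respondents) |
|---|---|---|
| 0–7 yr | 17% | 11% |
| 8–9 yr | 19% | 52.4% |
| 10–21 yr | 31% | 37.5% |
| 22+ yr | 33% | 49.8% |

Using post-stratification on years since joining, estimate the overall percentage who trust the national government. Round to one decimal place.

39.9%

Each cell contributes population-share × respondent value:
  0–7 yr: 0.17 × 11 = 1.87
  8–9 yr: 0.19 × 52.4 = 9.956
  10–21 yr: 0.31 × 37.5 = 11.625
  22+ yr: 0.33 × 49.8 = 16.434
Post-stratified estimate = 39.885 → 39.9%.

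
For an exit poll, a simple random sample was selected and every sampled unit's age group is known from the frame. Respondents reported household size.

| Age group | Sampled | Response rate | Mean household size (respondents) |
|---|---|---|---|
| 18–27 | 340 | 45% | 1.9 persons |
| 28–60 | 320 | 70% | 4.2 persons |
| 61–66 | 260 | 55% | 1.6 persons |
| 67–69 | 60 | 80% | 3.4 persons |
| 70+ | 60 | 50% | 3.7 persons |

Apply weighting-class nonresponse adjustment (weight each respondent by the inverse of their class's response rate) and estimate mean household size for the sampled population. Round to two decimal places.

2.72

Weighting each respondent by the inverse class response rate inflates each class back to its sampled size, so the class weight is n_sampled:
  18–27: 340 × 1.9 = 646
  28–60: 320 × 4.2 = 1344
  61–66: 260 × 1.6 = 416
  67–69: 60 × 3.4 = 204
  70+: 60 × 3.7 = 222
Adjusted estimate = 2832 / 1,040 = 2.72308 → 2.72.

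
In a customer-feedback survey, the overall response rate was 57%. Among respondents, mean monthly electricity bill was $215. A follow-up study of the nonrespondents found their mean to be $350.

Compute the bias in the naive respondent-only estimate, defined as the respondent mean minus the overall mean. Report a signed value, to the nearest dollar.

Nonresponse fraction = 1 − 0.57 = 0.43.
Bias = (nonresponse fraction) × (respondent mean − nonrespondent mean)
     = 0.43 × (215 − 350) = 0.43 × -135 = -58.05.

-$58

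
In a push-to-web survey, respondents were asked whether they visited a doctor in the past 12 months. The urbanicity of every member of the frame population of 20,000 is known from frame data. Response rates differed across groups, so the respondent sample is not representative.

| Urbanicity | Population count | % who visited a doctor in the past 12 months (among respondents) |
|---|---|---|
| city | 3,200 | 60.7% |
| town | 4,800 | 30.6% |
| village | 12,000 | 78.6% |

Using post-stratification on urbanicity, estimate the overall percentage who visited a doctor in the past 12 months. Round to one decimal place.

64.2%

Post-stratification weights by population share, not respondent share:
  city: (3,200/20,000) × 60.7 = 9.712
  town: (4,800/20,000) × 30.6 = 7.344
  village: (12,000/20,000) × 78.6 = 47.16
Post-stratified estimate = 64.216 → 64.2%.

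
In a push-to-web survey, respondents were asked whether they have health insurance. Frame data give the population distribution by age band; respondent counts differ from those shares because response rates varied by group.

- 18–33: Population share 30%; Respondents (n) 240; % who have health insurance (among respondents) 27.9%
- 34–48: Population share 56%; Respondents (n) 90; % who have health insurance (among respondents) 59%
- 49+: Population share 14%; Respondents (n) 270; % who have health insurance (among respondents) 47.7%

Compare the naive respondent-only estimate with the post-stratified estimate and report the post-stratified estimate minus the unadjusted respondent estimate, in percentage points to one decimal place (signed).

+6.6 percentage points

Naive respondent-only estimate (weights = respondent counts):
  (240/600)×27.9 + (90/600)×59 + (270/600)×47.7 = 41.475%
Reweighting by population age band shares:
  0.3×27.9 + 0.56×59 + 0.14×47.7 = 48.088%
Difference = 48.088 − 41.475 = 6.613 pp.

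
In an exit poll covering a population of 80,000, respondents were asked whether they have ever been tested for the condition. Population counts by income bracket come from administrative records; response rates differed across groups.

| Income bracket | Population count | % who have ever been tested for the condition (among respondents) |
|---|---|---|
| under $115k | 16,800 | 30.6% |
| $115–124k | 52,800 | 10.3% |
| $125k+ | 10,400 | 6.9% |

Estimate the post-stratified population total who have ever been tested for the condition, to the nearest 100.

Each cell contributes its population count × the respondent rate:
  under $115k: 16,800 × 30.6% = 5140.8
  $115–124k: 52,800 × 10.3% = 5438.4
  $125k+: 10,400 × 6.9% = 717.6
Estimated total = 11296.8 → 11,300.

11,300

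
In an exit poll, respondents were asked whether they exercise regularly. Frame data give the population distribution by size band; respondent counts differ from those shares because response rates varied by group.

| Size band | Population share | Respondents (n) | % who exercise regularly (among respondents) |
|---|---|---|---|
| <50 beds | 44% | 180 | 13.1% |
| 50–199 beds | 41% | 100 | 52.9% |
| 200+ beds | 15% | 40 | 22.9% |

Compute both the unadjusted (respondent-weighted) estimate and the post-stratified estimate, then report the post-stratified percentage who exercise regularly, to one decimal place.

30.9%

Naive respondent-only estimate (weights = respondent counts):
  (180/320)×13.1 + (100/320)×52.9 + (40/320)×22.9 = 26.7625%
Post-stratified estimate weights by population shares:
  0.44×13.1 + 0.41×52.9 + 0.15×22.9 = 30.888%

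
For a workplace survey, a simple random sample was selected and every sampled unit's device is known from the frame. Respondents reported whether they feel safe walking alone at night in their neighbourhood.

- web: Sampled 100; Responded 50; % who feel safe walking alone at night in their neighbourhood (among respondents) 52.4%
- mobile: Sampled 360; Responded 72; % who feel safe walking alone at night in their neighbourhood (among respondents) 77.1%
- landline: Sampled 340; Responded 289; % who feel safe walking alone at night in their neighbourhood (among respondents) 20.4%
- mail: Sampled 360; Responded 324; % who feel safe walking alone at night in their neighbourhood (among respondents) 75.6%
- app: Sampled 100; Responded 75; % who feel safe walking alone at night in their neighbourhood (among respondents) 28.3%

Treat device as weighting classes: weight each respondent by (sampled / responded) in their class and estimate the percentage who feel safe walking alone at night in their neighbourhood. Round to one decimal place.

Class response rates: web 50/100 = 50%, mobile 72/360 = 20%, landline 289/340 = 85%, mail 324/360 = 90%, app 75/100 = 75%.
Weighting each respondent by the inverse class response rate inflates each class back to its sampled size, so the class weight is n_sampled:
  web: 100 × 52.4 = 5240
  mobile: 360 × 77.1 = 27756
  landline: 340 × 20.4 = 6936
  mail: 360 × 75.6 = 27216
  app: 100 × 28.3 = 2830
Adjusted estimate = 69978 / 1,260 = 55.5381 → 55.5%.

55.5%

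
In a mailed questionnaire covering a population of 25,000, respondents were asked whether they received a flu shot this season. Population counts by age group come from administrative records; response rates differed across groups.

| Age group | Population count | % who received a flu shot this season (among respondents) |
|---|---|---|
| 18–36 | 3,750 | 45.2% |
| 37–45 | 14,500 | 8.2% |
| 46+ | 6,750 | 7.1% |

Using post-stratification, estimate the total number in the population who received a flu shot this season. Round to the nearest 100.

3,400

Apply each group's respondent rate to its population count:
  18–36: 3,750 × 45.2% = 1695
  37–45: 14,500 × 8.2% = 1189
  46+: 6,750 × 7.1% = 479.25
Estimated total = 3363.25 → 3,400.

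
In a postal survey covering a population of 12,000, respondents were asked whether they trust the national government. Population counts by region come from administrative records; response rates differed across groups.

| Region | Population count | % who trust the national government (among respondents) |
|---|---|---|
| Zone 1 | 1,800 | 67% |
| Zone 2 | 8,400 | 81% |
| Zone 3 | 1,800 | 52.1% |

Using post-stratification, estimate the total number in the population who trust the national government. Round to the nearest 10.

8,950

Each cell contributes its population count × the respondent rate:
  Zone 1: 1,800 × 67% = 1206
  Zone 2: 8,400 × 81% = 6804
  Zone 3: 1,800 × 52.1% = 937.8
Estimated total = 8947.8 → 8,950.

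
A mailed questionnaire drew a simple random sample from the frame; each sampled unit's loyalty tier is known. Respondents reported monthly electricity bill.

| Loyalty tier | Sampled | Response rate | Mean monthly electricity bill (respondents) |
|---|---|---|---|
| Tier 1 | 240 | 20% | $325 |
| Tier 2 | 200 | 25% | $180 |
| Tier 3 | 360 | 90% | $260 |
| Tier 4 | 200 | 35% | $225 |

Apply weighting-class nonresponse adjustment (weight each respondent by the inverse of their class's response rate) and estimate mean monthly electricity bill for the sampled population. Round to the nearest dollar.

$253

With weight = n_sampled/n_responded per class, the weighted class total is n_sampled:
  Tier 1: 240 × 325 = 78,000
  Tier 2: 200 × 180 = 36,000
  Tier 3: 360 × 260 = 93,600
  Tier 4: 200 × 225 = 45,000
Adjusted estimate = 252,600 / 1,000 = 252.6 → $253.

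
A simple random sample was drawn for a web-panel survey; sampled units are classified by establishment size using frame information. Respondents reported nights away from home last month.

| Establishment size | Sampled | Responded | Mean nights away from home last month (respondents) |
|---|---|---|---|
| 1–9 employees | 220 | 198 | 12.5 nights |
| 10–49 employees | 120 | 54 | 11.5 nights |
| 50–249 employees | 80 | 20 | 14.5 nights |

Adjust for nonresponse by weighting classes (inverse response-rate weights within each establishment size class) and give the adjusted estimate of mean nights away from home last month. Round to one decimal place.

Response rates by class: 1–9 employees 198/220 = 90%, 10–49 employees 54/120 = 45%, 50–249 employees 20/80 = 25%.
With weight = n_sampled/n_responded per class, the weighted class total is n_sampled:
  1–9 employees: 220 × 12.5 = 2750
  10–49 employees: 120 × 11.5 = 1380
  50–249 employees: 80 × 14.5 = 1160
Adjusted estimate = 5290 / 420 = 12.5952 → 12.6.

12.6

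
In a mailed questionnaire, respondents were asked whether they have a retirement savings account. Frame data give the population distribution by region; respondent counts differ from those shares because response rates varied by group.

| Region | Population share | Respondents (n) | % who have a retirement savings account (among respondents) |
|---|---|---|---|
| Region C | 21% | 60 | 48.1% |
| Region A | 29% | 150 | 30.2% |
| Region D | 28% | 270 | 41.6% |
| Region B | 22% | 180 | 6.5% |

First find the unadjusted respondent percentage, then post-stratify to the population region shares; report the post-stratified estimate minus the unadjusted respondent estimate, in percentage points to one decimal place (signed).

+1.9 percentage points

Naive respondent-only estimate (weights = respondent counts):
  (60/660)×48.1 + (150/660)×30.2 + (270/660)×41.6 + (180/660)×6.5 = 30.0273%
Post-stratified estimate weights by population shares:
  0.21×48.1 + 0.29×30.2 + 0.28×41.6 + 0.22×6.5 = 31.937%
Difference = 31.937 − 30.0273 = 1.9097 pp.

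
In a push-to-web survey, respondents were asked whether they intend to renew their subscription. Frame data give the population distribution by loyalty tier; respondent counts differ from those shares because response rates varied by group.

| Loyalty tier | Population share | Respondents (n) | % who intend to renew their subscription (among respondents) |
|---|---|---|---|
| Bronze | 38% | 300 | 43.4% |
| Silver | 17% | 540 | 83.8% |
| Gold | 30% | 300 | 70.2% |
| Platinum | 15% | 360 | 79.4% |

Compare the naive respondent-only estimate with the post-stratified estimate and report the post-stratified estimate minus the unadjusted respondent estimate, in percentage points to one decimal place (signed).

-8.2 percentage points

Naive respondent-only estimate (weights = respondent counts):
  (300/1500)×43.4 + (540/1500)×83.8 + (300/1500)×70.2 + (360/1500)×79.4 = 71.944%
Post-stratified estimate weights by population shares:
  0.38×43.4 + 0.17×83.8 + 0.3×70.2 + 0.15×79.4 = 63.708%
Difference = 63.708 − 71.944 = -8.236 pp.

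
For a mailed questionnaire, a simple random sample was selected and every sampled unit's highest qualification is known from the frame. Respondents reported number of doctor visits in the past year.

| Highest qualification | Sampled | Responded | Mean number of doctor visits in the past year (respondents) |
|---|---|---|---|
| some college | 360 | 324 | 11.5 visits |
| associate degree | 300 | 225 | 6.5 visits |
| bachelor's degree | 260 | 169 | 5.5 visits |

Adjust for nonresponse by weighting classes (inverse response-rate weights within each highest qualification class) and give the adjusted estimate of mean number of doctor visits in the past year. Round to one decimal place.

8.2

Class response rates: some college 324/360 = 90%, associate degree 225/300 = 75%, bachelor's degree 169/260 = 65%.
Inverse-response-rate weighting restores each class to its sampled count, so class totals weight by n_sampled:
  some college: 360 × 11.5 = 4140
  associate degree: 300 × 6.5 = 1950
  bachelor's degree: 260 × 5.5 = 1430
Adjusted estimate = 7520 / 920 = 8.17391 → 8.2.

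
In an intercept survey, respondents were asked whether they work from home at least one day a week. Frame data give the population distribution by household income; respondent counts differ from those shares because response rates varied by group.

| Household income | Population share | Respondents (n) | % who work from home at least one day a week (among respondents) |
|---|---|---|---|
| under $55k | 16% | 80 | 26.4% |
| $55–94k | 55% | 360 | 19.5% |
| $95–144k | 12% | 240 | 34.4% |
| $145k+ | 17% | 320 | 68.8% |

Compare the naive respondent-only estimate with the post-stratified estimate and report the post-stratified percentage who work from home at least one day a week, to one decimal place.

30.8%

Unadjusted (pooled respondent) estimate weights by respondent counts:
  (80/1000)×26.4 + (360/1000)×19.5 + (240/1000)×34.4 + (320/1000)×68.8 = 39.404%
Reweighting by population household income shares:
  0.16×26.4 + 0.55×19.5 + 0.12×34.4 + 0.17×68.8 = 30.773%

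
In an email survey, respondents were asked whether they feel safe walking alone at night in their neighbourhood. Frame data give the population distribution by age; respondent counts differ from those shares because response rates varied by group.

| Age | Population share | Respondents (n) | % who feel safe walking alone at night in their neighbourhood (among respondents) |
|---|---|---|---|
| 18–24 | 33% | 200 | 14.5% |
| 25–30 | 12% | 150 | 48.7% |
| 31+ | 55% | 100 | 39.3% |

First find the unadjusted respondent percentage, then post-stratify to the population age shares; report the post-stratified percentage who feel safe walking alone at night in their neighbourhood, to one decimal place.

32.2%

Without adjustment, the pooled respondent share is:
  (200/450)×14.5 + (150/450)×48.7 + (100/450)×39.3 = 31.4111%
Post-stratified estimate weights by population shares:
  0.33×14.5 + 0.12×48.7 + 0.55×39.3 = 32.244%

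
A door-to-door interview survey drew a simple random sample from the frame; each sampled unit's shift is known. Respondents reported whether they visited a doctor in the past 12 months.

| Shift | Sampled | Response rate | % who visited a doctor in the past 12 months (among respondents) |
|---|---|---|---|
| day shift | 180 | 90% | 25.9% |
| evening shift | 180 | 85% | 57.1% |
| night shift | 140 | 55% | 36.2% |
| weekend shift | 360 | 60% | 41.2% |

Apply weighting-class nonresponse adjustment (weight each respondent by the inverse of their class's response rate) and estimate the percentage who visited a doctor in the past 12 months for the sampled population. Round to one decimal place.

40.5%

Inverse-response-rate weighting restores each class to its sampled count, so class totals weight by n_sampled:
  day shift: 180 × 25.9 = 4662
  evening shift: 180 × 57.1 = 10,278
  night shift: 140 × 36.2 = 5068
  weekend shift: 360 × 41.2 = 14832
Adjusted estimate = 34,840 / 860 = 40.5116 → 40.5%.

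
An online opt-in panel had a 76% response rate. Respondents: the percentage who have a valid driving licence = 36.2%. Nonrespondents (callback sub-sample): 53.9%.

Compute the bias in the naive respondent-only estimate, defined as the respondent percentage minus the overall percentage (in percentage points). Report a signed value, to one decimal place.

-4.2 percentage points

Nonresponse fraction = 1 − 0.76 = 0.24.
Bias = (nonresponse fraction) × (respondent percentage − nonrespondent percentage)
     = 0.24 × (36.2 − 53.9) = 0.24 × -17.7 = -4.248.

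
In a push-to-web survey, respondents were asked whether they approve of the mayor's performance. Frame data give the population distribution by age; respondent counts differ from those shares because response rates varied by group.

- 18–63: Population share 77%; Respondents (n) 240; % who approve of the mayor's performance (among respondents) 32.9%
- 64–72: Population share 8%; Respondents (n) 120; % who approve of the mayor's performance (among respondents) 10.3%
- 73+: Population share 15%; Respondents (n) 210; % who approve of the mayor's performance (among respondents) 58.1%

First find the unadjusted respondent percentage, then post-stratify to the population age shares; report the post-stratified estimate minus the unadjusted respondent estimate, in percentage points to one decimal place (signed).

-2.6 percentage points

Unadjusted (pooled respondent) estimate weights by respondent counts:
  (240/570)×32.9 + (120/570)×10.3 + (210/570)×58.1 = 37.4263%
Post-stratified estimate weights by population shares:
  0.77×32.9 + 0.08×10.3 + 0.15×58.1 = 34.872%
Difference = 34.872 − 37.4263 = -2.5543 pp.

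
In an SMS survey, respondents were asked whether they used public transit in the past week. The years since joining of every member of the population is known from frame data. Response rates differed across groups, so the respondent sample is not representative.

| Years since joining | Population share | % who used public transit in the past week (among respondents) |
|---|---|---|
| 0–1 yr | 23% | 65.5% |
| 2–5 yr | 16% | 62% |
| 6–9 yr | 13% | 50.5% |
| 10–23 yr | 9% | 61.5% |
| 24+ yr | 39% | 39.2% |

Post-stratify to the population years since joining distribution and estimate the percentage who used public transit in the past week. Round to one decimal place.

52.4%

Each cell contributes population-share × respondent value:
  0–1 yr: 0.23 × 65.5 = 15.065
  2–5 yr: 0.16 × 62 = 9.92
  6–9 yr: 0.13 × 50.5 = 6.565
  10–23 yr: 0.09 × 61.5 = 5.535
  24+ yr: 0.39 × 39.2 = 15.288
Post-stratified estimate = 52.373 → 52.4%.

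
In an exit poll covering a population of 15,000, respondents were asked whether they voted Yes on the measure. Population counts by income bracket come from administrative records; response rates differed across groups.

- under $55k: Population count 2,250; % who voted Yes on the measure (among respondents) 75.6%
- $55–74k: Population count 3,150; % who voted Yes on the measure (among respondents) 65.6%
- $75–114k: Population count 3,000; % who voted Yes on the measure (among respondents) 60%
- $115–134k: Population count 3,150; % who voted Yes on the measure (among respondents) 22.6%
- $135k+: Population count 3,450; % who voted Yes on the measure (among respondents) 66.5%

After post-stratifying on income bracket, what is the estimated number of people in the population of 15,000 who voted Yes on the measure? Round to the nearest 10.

Estimated count per cell = population count × respondent percentage:
  under $55k: 2,250 × 75.6% = 1701
  $55–74k: 3,150 × 65.6% = 2066.4
  $75–114k: 3,000 × 60% = 1800
  $115–134k: 3,150 × 22.6% = 711.9
  $135k+: 3,450 × 66.5% = 2294.25
Estimated total = 8573.55 → 8,570.

8,570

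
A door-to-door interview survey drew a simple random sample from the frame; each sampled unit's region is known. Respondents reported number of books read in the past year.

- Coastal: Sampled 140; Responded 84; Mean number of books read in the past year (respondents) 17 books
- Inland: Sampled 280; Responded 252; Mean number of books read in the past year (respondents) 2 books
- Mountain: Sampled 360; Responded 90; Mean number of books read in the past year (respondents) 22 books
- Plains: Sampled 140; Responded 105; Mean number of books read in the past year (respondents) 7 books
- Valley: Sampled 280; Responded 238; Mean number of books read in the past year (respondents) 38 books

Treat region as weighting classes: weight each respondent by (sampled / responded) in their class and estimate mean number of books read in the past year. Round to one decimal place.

18.7

Class response rates: Coastal 84/140 = 60%, Inland 252/280 = 90%, Mountain 90/360 = 25%, Plains 105/140 = 75%, Valley 238/280 = 85%.
With weight = n_sampled/n_responded per class, the weighted class total is n_sampled:
  Coastal: 140 × 17 = 2380
  Inland: 280 × 2 = 560
  Mountain: 360 × 22 = 7920
  Plains: 140 × 7 = 980
  Valley: 280 × 38 = 10,640
Adjusted estimate = 22,480 / 1,200 = 18.7333 → 18.7.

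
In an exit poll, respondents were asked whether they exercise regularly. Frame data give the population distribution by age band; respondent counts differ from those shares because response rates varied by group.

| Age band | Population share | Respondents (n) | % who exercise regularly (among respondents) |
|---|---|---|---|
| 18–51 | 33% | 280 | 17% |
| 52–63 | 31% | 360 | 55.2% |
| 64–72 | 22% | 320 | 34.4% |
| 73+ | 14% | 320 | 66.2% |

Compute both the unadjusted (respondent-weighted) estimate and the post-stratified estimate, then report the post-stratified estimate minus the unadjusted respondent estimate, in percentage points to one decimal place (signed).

Without adjustment, the pooled respondent share is:
  (280/1280)×17 + (360/1280)×55.2 + (320/1280)×34.4 + (320/1280)×66.2 = 44.3937%
Post-stratified estimate weights by population shares:
  0.33×17 + 0.31×55.2 + 0.22×34.4 + 0.14×66.2 = 39.558%
Difference = 39.558 − 44.3937 = -4.8357 pp.

-4.8 percentage points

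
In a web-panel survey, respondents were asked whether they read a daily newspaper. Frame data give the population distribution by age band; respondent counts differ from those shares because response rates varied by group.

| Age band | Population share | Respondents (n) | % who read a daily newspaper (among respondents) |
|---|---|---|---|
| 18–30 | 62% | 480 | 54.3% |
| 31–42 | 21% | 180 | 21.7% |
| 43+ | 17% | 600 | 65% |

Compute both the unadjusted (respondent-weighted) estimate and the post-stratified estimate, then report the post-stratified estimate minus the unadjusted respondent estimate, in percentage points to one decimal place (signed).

-5.5 percentage points

Naive respondent-only estimate (weights = respondent counts):
  (480/1260)×54.3 + (180/1260)×21.7 + (600/1260)×65 = 54.7381%
Reweighting by population age band shares:
  0.62×54.3 + 0.21×21.7 + 0.17×65 = 49.273%
Difference = 49.273 − 54.7381 = -5.4651 pp.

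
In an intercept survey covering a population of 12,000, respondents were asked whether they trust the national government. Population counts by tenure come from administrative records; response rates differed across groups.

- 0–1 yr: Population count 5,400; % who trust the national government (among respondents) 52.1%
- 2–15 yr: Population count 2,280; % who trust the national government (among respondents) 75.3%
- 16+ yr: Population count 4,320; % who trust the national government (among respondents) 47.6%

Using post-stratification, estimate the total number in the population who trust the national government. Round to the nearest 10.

Each cell contributes its population count × the respondent rate:
  0–1 yr: 5,400 × 52.1% = 2813.4
  2–15 yr: 2,280 × 75.3% = 1716.84
  16+ yr: 4,320 × 47.6% = 2056.32
Estimated total = 6586.56 → 6,590.

6,590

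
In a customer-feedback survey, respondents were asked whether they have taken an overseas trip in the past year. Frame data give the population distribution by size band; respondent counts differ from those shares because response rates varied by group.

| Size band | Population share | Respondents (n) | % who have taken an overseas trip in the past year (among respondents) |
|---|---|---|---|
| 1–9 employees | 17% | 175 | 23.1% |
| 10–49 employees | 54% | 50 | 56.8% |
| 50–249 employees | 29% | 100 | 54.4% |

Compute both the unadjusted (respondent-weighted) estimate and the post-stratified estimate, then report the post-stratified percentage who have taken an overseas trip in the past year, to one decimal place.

Naive respondent-only estimate (weights = respondent counts):
  (175/325)×23.1 + (50/325)×56.8 + (100/325)×54.4 = 37.9154%
Post-stratified estimate weights by population shares:
  0.17×23.1 + 0.54×56.8 + 0.29×54.4 = 50.375%

50.4%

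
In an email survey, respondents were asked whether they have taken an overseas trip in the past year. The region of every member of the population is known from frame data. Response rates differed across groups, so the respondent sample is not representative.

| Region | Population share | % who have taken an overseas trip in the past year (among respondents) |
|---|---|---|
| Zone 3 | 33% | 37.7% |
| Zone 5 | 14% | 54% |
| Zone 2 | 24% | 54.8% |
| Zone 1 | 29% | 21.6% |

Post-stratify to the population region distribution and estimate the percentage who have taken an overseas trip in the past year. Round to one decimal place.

Post-stratification weights by population share, not respondent share:
  Zone 3: 0.33 × 37.7 = 12.441
  Zone 5: 0.14 × 54 = 7.56
  Zone 2: 0.24 × 54.8 = 13.152
  Zone 1: 0.29 × 21.6 = 6.264
Post-stratified estimate = 39.417 → 39.4%.

39.4%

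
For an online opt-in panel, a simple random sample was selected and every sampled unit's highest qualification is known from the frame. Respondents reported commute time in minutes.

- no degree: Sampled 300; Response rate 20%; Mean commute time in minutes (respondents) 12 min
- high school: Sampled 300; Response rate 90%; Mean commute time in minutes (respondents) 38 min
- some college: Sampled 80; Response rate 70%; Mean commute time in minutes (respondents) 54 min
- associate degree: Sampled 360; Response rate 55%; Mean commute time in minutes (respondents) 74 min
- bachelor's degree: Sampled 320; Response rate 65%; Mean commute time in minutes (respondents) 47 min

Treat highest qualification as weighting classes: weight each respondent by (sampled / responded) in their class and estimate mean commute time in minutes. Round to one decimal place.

Each respondent's weight = sampled/responded in their class; summing within a class gives n_sampled, so:
  no degree: 300 × 12 = 3600
  high school: 300 × 38 = 11,400
  some college: 80 × 54 = 4320
  associate degree: 360 × 74 = 26,640
  bachelor's degree: 320 × 47 = 15,040
Adjusted estimate = 61,000 / 1,360 = 44.8529 → 44.9.

44.9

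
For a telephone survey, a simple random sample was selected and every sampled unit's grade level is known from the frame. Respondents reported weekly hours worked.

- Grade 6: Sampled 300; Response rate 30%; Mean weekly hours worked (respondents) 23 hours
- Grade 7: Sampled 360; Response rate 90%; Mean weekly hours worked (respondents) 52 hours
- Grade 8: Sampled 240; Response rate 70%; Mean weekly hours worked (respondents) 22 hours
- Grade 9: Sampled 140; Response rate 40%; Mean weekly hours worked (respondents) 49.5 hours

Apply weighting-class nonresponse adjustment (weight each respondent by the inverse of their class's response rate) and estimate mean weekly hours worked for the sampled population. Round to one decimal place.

36.4

Weighting each respondent by the inverse class response rate inflates each class back to its sampled size, so the class weight is n_sampled:
  Grade 6: 300 × 23 = 6900
  Grade 7: 360 × 52 = 18,720
  Grade 8: 240 × 22 = 5280
  Grade 9: 140 × 49.5 = 6930
Adjusted estimate = 37,830 / 1,040 = 36.375 → 36.4.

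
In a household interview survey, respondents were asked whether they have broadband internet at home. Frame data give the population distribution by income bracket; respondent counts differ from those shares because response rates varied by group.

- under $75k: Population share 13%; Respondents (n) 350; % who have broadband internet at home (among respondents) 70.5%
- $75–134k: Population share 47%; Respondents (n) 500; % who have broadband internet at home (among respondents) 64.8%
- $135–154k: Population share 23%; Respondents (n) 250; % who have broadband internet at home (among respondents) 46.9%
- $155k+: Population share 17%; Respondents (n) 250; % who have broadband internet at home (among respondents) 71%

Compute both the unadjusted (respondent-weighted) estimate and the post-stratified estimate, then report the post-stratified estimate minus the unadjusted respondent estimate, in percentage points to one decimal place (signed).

-1.6 percentage points

Without adjustment, the pooled respondent share is:
  (350/1350)×70.5 + (500/1350)×64.8 + (250/1350)×46.9 + (250/1350)×71 = 64.1111%
Post-stratifying to population shares instead:
  0.13×70.5 + 0.47×64.8 + 0.23×46.9 + 0.17×71 = 62.478%
Difference = 62.478 − 64.1111 = -1.6331 pp.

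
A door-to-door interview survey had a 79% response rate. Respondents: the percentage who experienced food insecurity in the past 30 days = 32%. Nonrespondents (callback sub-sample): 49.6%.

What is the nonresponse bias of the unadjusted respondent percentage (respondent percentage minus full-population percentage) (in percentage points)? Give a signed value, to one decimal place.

Nonresponse fraction = 1 − 0.79 = 0.21.
Bias = (nonresponse fraction) × (respondent percentage − nonrespondent percentage)
     = 0.21 × (32 − 49.6) = 0.21 × -17.6 = -3.696.

-3.7 percentage points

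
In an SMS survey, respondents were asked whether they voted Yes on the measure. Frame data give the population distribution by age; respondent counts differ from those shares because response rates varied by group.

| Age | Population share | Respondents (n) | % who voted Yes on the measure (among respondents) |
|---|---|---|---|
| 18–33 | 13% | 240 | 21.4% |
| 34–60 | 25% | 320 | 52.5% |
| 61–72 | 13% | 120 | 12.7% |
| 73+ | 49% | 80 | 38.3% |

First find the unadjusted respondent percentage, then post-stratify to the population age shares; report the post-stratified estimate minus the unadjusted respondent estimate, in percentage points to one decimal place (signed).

Naive respondent-only estimate (weights = respondent counts):
  (240/760)×21.4 + (320/760)×52.5 + (120/760)×12.7 + (80/760)×38.3 = 34.9%
Post-stratifying to population shares instead:
  0.13×21.4 + 0.25×52.5 + 0.13×12.7 + 0.49×38.3 = 36.325%
Difference = 36.325 − 34.9 = 1.425 pp.

+1.4 percentage points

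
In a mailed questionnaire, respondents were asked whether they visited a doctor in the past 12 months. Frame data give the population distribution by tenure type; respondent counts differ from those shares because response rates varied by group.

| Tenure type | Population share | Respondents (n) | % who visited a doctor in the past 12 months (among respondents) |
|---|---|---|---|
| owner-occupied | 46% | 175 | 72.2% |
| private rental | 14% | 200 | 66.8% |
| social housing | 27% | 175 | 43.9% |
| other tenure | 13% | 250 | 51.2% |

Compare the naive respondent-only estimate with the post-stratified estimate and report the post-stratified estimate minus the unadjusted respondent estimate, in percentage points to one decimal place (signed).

+3.0 percentage points

Naive respondent-only estimate (weights = respondent counts):
  (175/800)×72.2 + (200/800)×66.8 + (175/800)×43.9 + (250/800)×51.2 = 58.0969%
Post-stratified estimate weights by population shares:
  0.46×72.2 + 0.14×66.8 + 0.27×43.9 + 0.13×51.2 = 61.073%
Difference = 61.073 − 58.0969 = 2.9761 pp.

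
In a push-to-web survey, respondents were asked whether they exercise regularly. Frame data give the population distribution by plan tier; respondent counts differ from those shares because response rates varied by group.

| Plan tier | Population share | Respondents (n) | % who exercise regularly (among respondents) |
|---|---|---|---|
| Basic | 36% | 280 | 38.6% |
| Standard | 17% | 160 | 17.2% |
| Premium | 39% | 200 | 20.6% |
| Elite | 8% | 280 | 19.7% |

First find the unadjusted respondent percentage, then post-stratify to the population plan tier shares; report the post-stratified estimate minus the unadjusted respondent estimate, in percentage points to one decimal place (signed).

Naive respondent-only estimate (weights = respondent counts):
  (280/920)×38.6 + (160/920)×17.2 + (200/920)×20.6 + (280/920)×19.7 = 25.213%
Post-stratified estimate weights by population shares:
  0.36×38.6 + 0.17×17.2 + 0.39×20.6 + 0.08×19.7 = 26.43%
Difference = 26.43 − 25.213 = 1.217 pp.

+1.2 percentage points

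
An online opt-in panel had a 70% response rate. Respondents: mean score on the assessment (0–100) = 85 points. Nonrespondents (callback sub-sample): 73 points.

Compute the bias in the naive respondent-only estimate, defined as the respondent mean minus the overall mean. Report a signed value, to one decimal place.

+3.6

Nonresponse fraction = 1 − 0.7 = 0.3.
Bias = (nonresponse fraction) × (respondent mean − nonrespondent mean)
     = 0.3 × (85 − 73) = 0.3 × 12 = 3.6.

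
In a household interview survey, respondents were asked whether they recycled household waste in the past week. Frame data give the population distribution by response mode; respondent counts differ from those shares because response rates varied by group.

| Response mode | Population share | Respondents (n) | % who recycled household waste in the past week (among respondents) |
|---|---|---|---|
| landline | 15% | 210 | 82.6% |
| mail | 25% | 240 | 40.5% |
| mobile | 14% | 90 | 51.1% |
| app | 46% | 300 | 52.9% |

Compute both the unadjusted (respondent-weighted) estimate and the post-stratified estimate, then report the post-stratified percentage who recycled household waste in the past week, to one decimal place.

Without adjustment, the pooled respondent share is:
  (210/840)×82.6 + (240/840)×40.5 + (90/840)×51.1 + (300/840)×52.9 = 56.5893%
Post-stratifying to population shares instead:
  0.15×82.6 + 0.25×40.5 + 0.14×51.1 + 0.46×52.9 = 54.003%

54.0%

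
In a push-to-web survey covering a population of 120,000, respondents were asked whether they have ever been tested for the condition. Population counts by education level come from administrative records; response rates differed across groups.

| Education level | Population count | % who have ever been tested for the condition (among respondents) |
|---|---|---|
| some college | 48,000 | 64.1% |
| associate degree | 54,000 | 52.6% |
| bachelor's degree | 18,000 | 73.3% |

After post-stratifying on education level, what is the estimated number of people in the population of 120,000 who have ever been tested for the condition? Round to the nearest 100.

Apply each group's respondent rate to its population count:
  some college: 48,000 × 64.1% = 30,768
  associate degree: 54,000 × 52.6% = 28,404
  bachelor's degree: 18,000 × 73.3% = 13,194
Estimated total = 72,366 → 72,400.

72,400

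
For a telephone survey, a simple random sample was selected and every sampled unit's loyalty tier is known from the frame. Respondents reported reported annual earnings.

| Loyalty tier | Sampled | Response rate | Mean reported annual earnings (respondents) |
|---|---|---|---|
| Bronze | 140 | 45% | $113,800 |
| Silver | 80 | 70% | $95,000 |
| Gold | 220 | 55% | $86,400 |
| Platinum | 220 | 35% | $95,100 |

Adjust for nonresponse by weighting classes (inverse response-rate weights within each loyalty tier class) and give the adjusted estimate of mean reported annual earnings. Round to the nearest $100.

With weight = n_sampled/n_responded per class, the weighted class total is n_sampled:
  Bronze: 140 × 113,800 = 15,932,000
  Silver: 80 × 95,000 = 7,600,000
  Gold: 220 × 86,400 = 19,008,000
  Platinum: 220 × 95,100 = 20,922,000
Adjusted estimate = 63,462,000 / 660 = 96154.5 → $96,200.

$96,200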